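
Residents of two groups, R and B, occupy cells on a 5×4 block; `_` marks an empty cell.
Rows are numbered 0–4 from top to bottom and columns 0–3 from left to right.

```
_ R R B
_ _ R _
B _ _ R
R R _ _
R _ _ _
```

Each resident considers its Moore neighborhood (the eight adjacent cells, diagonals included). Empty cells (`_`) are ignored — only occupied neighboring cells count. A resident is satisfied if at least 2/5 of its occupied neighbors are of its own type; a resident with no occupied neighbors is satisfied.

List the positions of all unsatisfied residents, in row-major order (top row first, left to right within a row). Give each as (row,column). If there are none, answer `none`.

Row 0: (0,1)R 2/2 satisfied · (0,2)R 2/3 satisfied · (0,3)B 0/2 not
Row 1: (1,2)R 3/4 satisfied
Row 2: (2,0)B 0/2 not · (2,3)R 1/1 satisfied
Row 3: (3,0)R 2/3 satisfied · (3,1)R 2/3 satisfied
Row 4: (4,0)R 2/2 satisfied

(0,3), (2,0)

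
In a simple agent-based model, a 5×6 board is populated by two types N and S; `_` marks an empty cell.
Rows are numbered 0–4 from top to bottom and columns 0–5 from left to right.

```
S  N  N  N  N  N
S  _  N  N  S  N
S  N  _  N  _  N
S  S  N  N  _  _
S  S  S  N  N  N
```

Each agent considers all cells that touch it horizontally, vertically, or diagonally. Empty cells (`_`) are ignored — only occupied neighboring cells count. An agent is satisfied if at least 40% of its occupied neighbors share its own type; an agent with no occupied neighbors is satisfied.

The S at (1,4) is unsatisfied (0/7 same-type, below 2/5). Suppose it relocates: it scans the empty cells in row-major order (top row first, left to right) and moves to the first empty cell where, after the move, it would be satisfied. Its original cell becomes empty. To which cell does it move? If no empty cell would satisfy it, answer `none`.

(1,1)

Vacating (1,4). Empty cells in order:
  (1,1): 3/7 same-type → satisfied — stop here.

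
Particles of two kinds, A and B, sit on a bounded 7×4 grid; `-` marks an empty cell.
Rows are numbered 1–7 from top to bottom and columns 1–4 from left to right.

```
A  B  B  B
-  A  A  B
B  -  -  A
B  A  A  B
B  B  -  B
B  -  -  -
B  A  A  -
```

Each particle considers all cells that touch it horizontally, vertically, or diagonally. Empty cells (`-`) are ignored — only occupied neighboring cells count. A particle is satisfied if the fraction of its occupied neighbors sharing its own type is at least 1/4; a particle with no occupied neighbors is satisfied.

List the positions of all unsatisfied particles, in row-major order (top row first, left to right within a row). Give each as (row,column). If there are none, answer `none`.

(1,1)A 1/2 satisfied
(1,2)B 1/4 satisfied
(1,3)B 3/5 satisfied
(1,4)B 2/3 satisfied
(2,2)A 2/5 satisfied
(2,3)A 2/6 satisfied
(2,4)B 2/4 satisfied
(3,1)B 1/3 satisfied
(3,4)A 2/4 satisfied
(4,1)B 3/4 satisfied
(4,2)A 1/5 not
(4,3)A 2/5 satisfied
(4,4)B 1/3 satisfied
(5,1)B 3/4 satisfied
(5,2)B 3/5 satisfied
(5,4)B 1/2 satisfied
(6,1)B 3/4 satisfied
(7,1)B 1/2 satisfied
(7,2)A 1/3 satisfied
(7,3)A 1/1 satisfied

(4,2)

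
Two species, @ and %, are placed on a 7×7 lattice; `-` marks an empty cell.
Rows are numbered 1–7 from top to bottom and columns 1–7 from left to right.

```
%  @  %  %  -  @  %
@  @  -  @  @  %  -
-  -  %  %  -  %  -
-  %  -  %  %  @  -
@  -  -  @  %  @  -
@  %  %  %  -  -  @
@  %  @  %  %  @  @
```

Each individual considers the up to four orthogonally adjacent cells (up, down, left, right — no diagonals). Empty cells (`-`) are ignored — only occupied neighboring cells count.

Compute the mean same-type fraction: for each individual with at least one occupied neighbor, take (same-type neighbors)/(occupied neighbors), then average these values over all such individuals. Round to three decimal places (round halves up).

0.510

(1,1)% 0/2
(1,2)@ 1/3
(1,3)% 1/2
(1,4)% 1/2
(1,6)@ 0/2
(1,7)% 0/1
(2,1)@ 1/2
(2,2)@ 2/2
(2,4)@ 1/3
(2,5)@ 1/2
(2,6)% 1/3
(3,3)% 1/1
(3,4)% 2/3
(3,6)% 1/2
(4,2)% — no occupied neighbors
(4,4)% 2/3
(4,5)% 2/3
(4,6)@ 1/3
(5,1)@ 1/1
(5,4)@ 0/3
(5,5)% 1/3
(5,6)@ 1/2
(6,1)@ 2/3
(6,2)% 2/3
(6,3)% 2/3
(6,4)% 2/3
(6,7)@ 1/1
(7,1)@ 1/2
(7,2)% 1/3
(7,3)@ 0/3
(7,4)% 2/3
(7,5)% 1/2
(7,6)@ 1/2
(7,7)@ 2/2
Sum over 33 individuals: 0/2 + 1/3 + 1/2 + 1/2 + 0/2 + 0/1 + 1/2 + 2/2 + 1/3 + 1/2 + 1/3 + 1/1 + 2/3 + 1/2 + 2/3 + 2/3 + 1/3 + 1/1 + 0/3 + 1/3 + 1/2 + 2/3 + 2/3 + 2/3 + 2/3 + 1/1 + 1/2 + 1/3 + 0/3 + 2/3 + 1/2 + 1/2 + 2/2 = 101/6; mean = 101/6 ÷ 33 = 101/198 = 0.510101… → 0.510.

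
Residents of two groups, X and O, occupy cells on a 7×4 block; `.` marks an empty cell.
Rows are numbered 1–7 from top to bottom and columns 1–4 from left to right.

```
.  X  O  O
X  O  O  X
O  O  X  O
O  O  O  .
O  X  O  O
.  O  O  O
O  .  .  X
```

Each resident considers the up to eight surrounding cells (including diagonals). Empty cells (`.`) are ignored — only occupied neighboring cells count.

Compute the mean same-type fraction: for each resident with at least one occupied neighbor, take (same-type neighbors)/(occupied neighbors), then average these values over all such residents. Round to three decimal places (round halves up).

(1,2)X 1/4
(1,3)O 3/5
(1,4)O 2/3
(2,1)X 1/4
(2,2)O 4/7
(2,3)O 5/8
(2,4)X 1/5
(3,1)O 4/5
(3,2)O 6/8
(3,3)X 1/7
(3,4)O 2/4
(4,1)O 4/5
(4,2)O 6/8
(4,3)O 5/7
(5,1)O 3/4
(5,2)X 0/7
(5,3)O 6/7
(5,4)O 4/4
(6,2)O 4/5
(6,3)O 4/6
(6,4)O 3/4
(7,1)O 1/1
(7,4)X 0/2
Sum over 23 residents: 1/4 + 3/5 + 2/3 + 1/4 + 4/7 + 5/8 + 1/5 + 4/5 + 6/8 + 1/7 + 2/4 + 4/5 + 6/8 + 5/7 + 3/4 + 0/7 + 6/7 + 4/4 + 4/5 + 4/6 + 3/4 + 1/1 + 0/2 = 11293/840; mean = 11293/840 ÷ 23 = 491/840 = 0.584523… → 0.585.

0.585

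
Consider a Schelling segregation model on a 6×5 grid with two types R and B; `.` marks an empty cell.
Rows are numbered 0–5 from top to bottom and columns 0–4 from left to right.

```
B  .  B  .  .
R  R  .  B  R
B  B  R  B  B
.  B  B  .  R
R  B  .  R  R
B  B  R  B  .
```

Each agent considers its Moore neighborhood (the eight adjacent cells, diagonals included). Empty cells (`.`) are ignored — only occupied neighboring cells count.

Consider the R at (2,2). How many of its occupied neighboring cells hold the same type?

1

Occupied neighbors of (2,2): (1,1)=R, (1,3)=B, (2,1)=B, (2,3)=B, (3,1)=B, (3,2)=B.
Same type (R): 1 of 6.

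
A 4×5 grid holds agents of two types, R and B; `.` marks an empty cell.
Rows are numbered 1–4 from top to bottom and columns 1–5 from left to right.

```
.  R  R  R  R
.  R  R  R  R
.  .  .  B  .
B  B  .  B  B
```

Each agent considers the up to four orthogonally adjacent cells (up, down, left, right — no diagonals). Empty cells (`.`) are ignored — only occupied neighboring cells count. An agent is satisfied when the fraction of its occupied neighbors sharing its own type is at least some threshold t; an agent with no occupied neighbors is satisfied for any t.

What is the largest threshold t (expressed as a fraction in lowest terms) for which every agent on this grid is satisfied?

1/2

(1,2)R 2/2
(1,3)R 3/3
(1,4)R 3/3
(1,5)R 2/2
(2,2)R 2/2
(2,3)R 3/3
(2,4)R 3/4
(2,5)R 2/2
(3,4)B 1/2
(4,1)B 1/1
(4,2)B 1/1
(4,4)B 2/2
(4,5)B 1/1
The smallest same-type fraction is 1/2 at (3,4), which reduces to 1/2. Any threshold above that leaves this agent unsatisfied.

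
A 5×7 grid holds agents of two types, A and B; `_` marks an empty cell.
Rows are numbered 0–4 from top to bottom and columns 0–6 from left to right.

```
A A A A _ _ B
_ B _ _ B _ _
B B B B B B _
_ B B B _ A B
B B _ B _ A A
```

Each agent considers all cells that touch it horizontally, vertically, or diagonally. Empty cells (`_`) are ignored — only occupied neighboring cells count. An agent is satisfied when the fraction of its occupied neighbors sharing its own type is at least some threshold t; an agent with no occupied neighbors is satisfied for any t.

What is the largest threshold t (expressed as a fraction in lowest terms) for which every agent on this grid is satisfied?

(0,0)A 1/2
(0,1)A 2/3
(0,2)A 2/3
(0,3)A 1/2
(0,6)B — no occupied neighbors
(1,1)B 3/6
(1,4)B 3/4
(2,0)B 3/3
(2,1)B 5/5
(2,2)B 6/6
(2,3)B 5/5
(2,4)B 4/5
(2,5)B 3/4
(3,1)B 6/6
(3,2)B 7/7
(3,3)B 5/5
(3,5)A 2/5
(3,6)B 1/4
(4,0)B 2/2
(4,1)B 3/3
(4,3)B 2/2
(4,5)A 2/3
(4,6)A 2/3
The smallest same-type fraction is 1/4 at (3,6), which reduces to 1/4. Any threshold above that leaves this agent unsatisfied.

1/4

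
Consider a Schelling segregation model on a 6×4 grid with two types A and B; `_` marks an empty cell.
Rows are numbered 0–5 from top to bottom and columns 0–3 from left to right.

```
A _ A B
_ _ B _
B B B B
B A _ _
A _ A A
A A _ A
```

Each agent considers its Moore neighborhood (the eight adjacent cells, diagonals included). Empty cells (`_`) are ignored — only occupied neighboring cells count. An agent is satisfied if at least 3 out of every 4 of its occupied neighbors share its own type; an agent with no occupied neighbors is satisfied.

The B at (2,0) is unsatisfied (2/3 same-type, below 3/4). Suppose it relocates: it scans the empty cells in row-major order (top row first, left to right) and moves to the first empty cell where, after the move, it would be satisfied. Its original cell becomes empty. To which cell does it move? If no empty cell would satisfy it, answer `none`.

Vacating (2,0). Empty cells in order:
  (0,1): 1/3 same-type → still unsatisfied.
  (1,0): 1/2 same-type → still unsatisfied.
  (1,1): 3/5 same-type → still unsatisfied.
  (1,3): 4/5 same-type → satisfied — stop here.

(1,3)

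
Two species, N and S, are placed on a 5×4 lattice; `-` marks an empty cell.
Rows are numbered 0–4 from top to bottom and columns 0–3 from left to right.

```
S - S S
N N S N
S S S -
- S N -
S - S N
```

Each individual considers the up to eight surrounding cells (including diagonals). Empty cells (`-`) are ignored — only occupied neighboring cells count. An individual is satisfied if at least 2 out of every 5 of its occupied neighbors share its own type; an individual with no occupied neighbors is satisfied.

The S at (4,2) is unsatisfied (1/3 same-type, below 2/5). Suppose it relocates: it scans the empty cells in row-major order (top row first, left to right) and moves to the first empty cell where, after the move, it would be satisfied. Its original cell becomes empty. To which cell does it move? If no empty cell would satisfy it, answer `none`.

(0,1)

Vacating (4,2). Empty cells in order:
  (0,1): 3/5 same-type → satisfied — stop here.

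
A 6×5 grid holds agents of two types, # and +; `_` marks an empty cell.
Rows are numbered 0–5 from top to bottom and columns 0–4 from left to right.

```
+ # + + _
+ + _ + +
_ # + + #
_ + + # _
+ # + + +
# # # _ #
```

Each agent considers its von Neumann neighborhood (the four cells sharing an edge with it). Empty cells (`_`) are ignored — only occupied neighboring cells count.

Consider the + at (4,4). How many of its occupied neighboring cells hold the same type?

1

Occupied neighbors of (4,4): (5,4)=#, (4,3)=+.
Same type (+): 1 of 2.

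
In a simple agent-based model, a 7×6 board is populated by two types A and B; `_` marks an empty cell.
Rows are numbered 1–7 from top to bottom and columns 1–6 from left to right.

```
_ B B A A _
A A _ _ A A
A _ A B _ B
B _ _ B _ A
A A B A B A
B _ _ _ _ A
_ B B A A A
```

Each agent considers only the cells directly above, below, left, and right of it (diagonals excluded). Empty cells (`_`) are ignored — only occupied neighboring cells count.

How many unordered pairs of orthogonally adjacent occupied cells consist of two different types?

14

Scan each occupied cell's neighbors to the right and below so each pair is counted once.
Row 1: B(1,2)–B(1,3)= B(1,2)–A(2,2)≠ B(1,3)–A(1,4)≠ A(1,4)–A(1,5)= A(1,5)–A(2,5)=  → 2/5 unlike.
Row 2: A(2,1)–A(2,2)= A(2,1)–A(3,1)= A(2,5)–A(2,6)= A(2,6)–B(3,6)≠  → 1/4 unlike.
Row 3: A(3,1)–B(4,1)≠ A(3,3)–B(3,4)≠ B(3,4)–B(4,4)= B(3,6)–A(4,6)≠  → 3/4 unlike.
Row 4: B(4,1)–A(5,1)≠ B(4,4)–A(5,4)≠ A(4,6)–A(5,6)=  → 2/3 unlike.
Row 5: A(5,1)–A(5,2)= A(5,1)–B(6,1)≠ A(5,2)–B(5,3)≠ B(5,3)–A(5,4)≠ A(5,4)–B(5,5)≠ B(5,5)–A(5,6)≠ A(5,6)–A(6,6)=  → 5/7 unlike.
Row 6: A(6,6)–A(7,6)=  → 0/1 unlike.
Row 7: B(7,2)–B(7,3)= B(7,3)–A(7,4)≠ A(7,4)–A(7,5)= A(7,5)–A(7,6)=  → 1/4 unlike.
Total adjacent occupied pairs: 28; unlike-type pairs: 14.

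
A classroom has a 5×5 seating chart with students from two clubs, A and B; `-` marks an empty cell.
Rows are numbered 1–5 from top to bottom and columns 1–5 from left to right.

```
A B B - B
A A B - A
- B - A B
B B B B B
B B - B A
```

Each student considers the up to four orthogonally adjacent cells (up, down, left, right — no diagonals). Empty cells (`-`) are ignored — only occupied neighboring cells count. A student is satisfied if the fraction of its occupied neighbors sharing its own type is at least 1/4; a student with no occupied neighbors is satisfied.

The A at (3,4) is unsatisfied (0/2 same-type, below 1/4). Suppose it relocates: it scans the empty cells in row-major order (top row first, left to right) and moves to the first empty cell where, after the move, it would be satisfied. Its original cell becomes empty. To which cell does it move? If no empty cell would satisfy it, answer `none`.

(2,4)

Vacating (3,4). Empty cells in order:
  (1,4): 0/2 same-type → still unsatisfied.
  (2,4): 1/2 same-type → satisfied — stop here.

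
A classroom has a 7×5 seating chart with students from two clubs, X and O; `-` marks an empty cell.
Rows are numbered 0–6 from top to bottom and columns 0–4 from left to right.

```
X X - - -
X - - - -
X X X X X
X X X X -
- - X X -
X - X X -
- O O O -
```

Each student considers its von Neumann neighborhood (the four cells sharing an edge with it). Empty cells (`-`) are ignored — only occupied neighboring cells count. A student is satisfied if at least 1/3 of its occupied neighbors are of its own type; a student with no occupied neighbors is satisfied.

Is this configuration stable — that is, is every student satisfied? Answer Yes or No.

Yes

(0,0)X 2/2 satisfied
(0,1)X 1/1 satisfied
(1,0)X 2/2 satisfied
(2,0)X 3/3 satisfied
(2,1)X 3/3 satisfied
(2,2)X 3/3 satisfied
(2,3)X 3/3 satisfied
(2,4)X 1/1 satisfied
(3,0)X 2/2 satisfied
(3,1)X 3/3 satisfied
(3,2)X 4/4 satisfied
(3,3)X 3/3 satisfied
(4,2)X 3/3 satisfied
(4,3)X 3/3 satisfied
(5,0)X 0/0 satisfied
(5,2)X 2/3 satisfied
(5,3)X 2/3 satisfied
(6,1)O 1/1 satisfied
(6,2)O 2/3 satisfied
(6,3)O 1/2 satisfied
All meet the threshold, so the configuration is stable.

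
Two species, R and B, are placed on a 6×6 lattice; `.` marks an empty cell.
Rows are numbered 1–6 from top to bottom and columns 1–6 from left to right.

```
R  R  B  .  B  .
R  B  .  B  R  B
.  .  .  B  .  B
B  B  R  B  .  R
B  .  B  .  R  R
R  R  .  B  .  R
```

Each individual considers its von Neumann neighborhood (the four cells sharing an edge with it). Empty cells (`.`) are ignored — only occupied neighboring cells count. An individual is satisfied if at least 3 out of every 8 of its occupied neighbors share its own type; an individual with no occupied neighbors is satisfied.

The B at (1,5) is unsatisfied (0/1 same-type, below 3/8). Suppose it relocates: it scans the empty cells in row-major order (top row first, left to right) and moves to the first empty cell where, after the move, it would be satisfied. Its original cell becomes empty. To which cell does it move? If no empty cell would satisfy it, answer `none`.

(1,4)

Vacating (1,5). Empty cells in order:
  (1,4): 2/2 same-type → satisfied — stop here.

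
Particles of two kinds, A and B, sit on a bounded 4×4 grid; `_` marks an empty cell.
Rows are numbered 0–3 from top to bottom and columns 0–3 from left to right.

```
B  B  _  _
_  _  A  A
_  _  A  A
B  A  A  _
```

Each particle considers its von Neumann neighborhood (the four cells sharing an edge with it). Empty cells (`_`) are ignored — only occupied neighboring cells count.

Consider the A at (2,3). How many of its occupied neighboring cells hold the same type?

2

Occupied neighbors of (2,3): (1,3)=A, (2,2)=A.
Same type (A): 2 of 2.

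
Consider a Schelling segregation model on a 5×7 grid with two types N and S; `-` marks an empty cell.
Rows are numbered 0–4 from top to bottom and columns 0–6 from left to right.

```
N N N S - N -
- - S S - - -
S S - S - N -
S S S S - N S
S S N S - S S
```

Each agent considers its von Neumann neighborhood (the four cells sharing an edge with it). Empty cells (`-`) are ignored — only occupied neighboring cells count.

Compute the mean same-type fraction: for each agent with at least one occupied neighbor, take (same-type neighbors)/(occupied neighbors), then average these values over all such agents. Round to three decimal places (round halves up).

0.750

Row 0: (0,0)N 1/1 · (0,1)N 2/2 · (0,2)N 1/3 · (0,3)S 1/2 · (0,5)N — no occupied neighbors
Row 1: (1,2)S 1/2 · (1,3)S 3/3
Row 2: (2,0)S 2/2 · (2,1)S 2/2 · (2,3)S 2/2 · (2,5)N 1/1
Row 3: (3,0)S 3/3 · (3,1)S 4/4 · (3,2)S 2/3 · (3,3)S 3/3 · (3,5)N 1/3 · (3,6)S 1/2
Row 4: (4,0)S 2/2 · (4,1)S 2/3 · (4,2)N 0/3 · (4,3)S 1/2 · (4,5)S 1/2 · (4,6)S 2/2
Sum over 22 agents: 1/1 + 2/2 + 1/3 + 1/2 + 1/2 + 3/3 + 2/2 + 2/2 + 2/2 + 1/1 + 3/3 + 4/4 + 2/3 + 3/3 + 1/3 + 1/2 + 2/2 + 2/3 + 0/3 + 1/2 + 1/2 + 2/2 = 33/2; mean = 33/2 ÷ 22 = 3/4 = 0.75 → 0.750.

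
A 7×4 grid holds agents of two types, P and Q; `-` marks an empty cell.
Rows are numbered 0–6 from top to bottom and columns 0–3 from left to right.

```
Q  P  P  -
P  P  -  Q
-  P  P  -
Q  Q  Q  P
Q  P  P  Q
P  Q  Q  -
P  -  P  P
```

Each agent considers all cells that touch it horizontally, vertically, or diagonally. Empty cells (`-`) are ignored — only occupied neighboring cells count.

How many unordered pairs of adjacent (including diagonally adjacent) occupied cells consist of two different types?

Scan each occupied cell's neighbors to the right and below (and the two forward diagonals) so each pair is counted once.
From row 0: 4 unlike of 8 pairs (running 4/8).
From row 1: 1 unlike of 5 pairs (running 5/13).
From row 2: 5 unlike of 7 pairs (running 10/20).
From row 3: 7 unlike of 13 pairs (running 17/33).
From row 4: 7 unlike of 11 pairs (running 24/44).
From row 5: 5 unlike of 7 pairs (running 29/51).
From row 6: 0 unlike of 1 pairs (running 29/52).
Total adjacent occupied pairs: 52; unlike-type pairs: 29.

29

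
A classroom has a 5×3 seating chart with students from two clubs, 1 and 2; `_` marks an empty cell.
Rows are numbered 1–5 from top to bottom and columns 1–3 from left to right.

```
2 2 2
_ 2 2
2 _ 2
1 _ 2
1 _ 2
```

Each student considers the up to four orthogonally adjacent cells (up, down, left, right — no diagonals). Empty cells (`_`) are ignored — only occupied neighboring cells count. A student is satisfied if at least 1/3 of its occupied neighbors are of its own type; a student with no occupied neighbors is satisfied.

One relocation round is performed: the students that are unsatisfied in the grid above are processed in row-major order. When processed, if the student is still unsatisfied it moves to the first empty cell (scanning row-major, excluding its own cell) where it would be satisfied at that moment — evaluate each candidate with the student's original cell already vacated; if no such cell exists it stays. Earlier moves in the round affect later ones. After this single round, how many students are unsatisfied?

Initially unsatisfied (in order): (3,1).
  (3,1) → (2,1).
Resulting grid:
2 2 2
2 2 2
_ _ 2
1 _ 2
1 _ 2
All satisfied now.

0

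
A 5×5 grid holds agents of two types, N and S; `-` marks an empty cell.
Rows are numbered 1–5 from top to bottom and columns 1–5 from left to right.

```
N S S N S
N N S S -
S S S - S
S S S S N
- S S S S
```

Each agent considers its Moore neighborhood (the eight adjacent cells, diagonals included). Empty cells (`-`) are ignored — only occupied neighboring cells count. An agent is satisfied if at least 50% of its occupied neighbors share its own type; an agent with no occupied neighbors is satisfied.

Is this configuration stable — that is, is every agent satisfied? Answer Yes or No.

Row 1: (1,1)N 2/3 ✓ · (1,2)S 2/5 ✗ · (1,3)S 3/5 ✓ · (1,4)N 0/4 ✗ · (1,5)S 1/2 ✓
Row 2: (2,1)N 2/5 ✗ · (2,2)N 2/8 ✗ · (2,3)S 5/7 ✓ · (2,4)S 5/6 ✓
Row 3: (3,1)S 3/5 ✓ · (3,2)S 6/8 ✓ · (3,3)S 6/7 ✓ · (3,5)S 2/3 ✓
Row 4: (4,1)S 4/4 ✓ · (4,2)S 7/7 ✓ · (4,3)S 7/7 ✓ · (4,4)S 6/7 ✓ · (4,5)N 0/4 ✗
Row 5: (5,2)S 4/4 ✓ · (5,3)S 5/5 ✓ · (5,4)S 4/5 ✓ · (5,5)S 2/3 ✓
For instance (1,2) has only 2/5 same-type neighbors, below 1/2.

No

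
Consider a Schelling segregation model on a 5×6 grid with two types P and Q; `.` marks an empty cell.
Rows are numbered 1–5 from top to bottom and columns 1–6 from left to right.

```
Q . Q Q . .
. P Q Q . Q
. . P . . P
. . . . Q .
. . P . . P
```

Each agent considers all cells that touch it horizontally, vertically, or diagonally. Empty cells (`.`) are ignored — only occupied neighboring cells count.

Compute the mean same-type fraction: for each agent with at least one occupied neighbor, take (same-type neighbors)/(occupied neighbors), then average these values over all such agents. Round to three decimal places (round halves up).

0.335

Row 1: (1,1)Q 0/1 · (1,3)Q 3/4 · (1,4)Q 3/3
Row 2: (2,2)P 1/4 · (2,3)Q 3/5 · (2,4)Q 3/4 · (2,6)Q 0/1
Row 3: (3,3)P 1/3 · (3,6)P 0/2
Row 4: (4,5)Q 0/2
Row 5: (5,3)P — no occupied neighbors · (5,6)P 0/1
Sum over 11 agents: 0/1 + 3/4 + 3/3 + 1/4 + 3/5 + 3/4 + 0/1 + 1/3 + 0/2 + 0/2 + 0/1 = 221/60; mean = 221/60 ÷ 11 = 221/660 = 0.334848… → 0.335.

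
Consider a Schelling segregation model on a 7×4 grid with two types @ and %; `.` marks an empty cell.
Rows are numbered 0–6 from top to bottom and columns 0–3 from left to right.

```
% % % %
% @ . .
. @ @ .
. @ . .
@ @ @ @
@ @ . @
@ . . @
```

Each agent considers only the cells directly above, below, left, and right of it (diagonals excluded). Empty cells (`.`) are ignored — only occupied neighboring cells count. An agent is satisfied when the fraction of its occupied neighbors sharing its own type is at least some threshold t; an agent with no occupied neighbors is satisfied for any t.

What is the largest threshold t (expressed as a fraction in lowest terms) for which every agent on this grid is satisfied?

Row 0: (0,0)% 2/2 · (0,1)% 2/3 · (0,2)% 2/2 · (0,3)% 1/1
Row 1: (1,0)% 1/2 · (1,1)@ 1/3
Row 2: (2,1)@ 3/3 · (2,2)@ 1/1
Row 3: (3,1)@ 2/2
Row 4: (4,0)@ 2/2 · (4,1)@ 4/4 · (4,2)@ 2/2 · (4,3)@ 2/2
Row 5: (5,0)@ 3/3 · (5,1)@ 2/2 · (5,3)@ 2/2
Row 6: (6,0)@ 1/1 · (6,3)@ 1/1
The smallest same-type fraction is 1/3 at (1,1), which reduces to 1/3. Any threshold above that leaves this agent unsatisfied.

1/3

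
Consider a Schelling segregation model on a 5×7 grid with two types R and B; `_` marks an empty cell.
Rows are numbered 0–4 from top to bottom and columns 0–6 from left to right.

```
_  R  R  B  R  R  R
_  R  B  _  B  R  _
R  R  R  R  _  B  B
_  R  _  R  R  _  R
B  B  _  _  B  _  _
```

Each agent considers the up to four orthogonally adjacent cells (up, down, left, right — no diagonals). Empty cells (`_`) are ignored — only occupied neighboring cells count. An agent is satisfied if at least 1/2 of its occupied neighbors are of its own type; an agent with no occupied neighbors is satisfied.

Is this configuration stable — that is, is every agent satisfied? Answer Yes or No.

No

Row 0: (0,1)R 2/2 ok · (0,2)R 1/3 unhappy · (0,3)B 0/2 unhappy · (0,4)R 1/3 unhappy · (0,5)R 3/3 ok · (0,6)R 1/1 ok
Row 1: (1,1)R 2/3 ok · (1,2)B 0/3 unhappy · (1,4)B 0/2 unhappy · (1,5)R 1/3 unhappy
Row 2: (2,0)R 1/1 ok · (2,1)R 4/4 ok · (2,2)R 2/3 ok · (2,3)R 2/2 ok · (2,5)B 1/2 ok · (2,6)B 1/2 ok
Row 3: (3,1)R 1/2 ok · (3,3)R 2/2 ok · (3,4)R 1/2 ok · (3,6)R 0/1 unhappy
Row 4: (4,0)B 1/1 ok · (4,1)B 1/2 ok · (4,4)B 0/1 unhappy
For instance (0,2) has only 1/3 same-type neighbors, below 1/2.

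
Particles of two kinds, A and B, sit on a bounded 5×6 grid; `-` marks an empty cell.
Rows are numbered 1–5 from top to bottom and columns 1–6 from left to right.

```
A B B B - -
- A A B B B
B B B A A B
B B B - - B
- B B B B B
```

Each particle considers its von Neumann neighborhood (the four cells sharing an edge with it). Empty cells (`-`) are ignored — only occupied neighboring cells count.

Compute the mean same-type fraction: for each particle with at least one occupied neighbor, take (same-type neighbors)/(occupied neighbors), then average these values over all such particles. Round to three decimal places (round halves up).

Row 1: (1,1)A 0/1 · (1,2)B 1/3 · (1,3)B 2/3 · (1,4)B 2/2
Row 2: (2,2)A 1/3 · (2,3)A 1/4 · (2,4)B 2/4 · (2,5)B 2/3 · (2,6)B 2/2
Row 3: (3,1)B 2/2 · (3,2)B 3/4 · (3,3)B 2/4 · (3,4)A 1/3 · (3,5)A 1/3 · (3,6)B 2/3
Row 4: (4,1)B 2/2 · (4,2)B 4/4 · (4,3)B 3/3 · (4,6)B 2/2
Row 5: (5,2)B 2/2 · (5,3)B 3/3 · (5,4)B 2/2 · (5,5)B 2/2 · (5,6)B 2/2
Sum over 24 particles: 0/1 + 1/3 + 2/3 + 2/2 + 1/3 + 1/4 + 2/4 + 2/3 + 2/2 + 2/2 + 3/4 + 2/4 + 1/3 + 1/3 + 2/3 + 2/2 + 4/4 + 3/3 + 2/2 + 2/2 + 3/3 + 2/2 + 2/2 + 2/2 = 52/3; mean = 52/3 ÷ 24 = 13/18 = 0.722222… → 0.722.

0.722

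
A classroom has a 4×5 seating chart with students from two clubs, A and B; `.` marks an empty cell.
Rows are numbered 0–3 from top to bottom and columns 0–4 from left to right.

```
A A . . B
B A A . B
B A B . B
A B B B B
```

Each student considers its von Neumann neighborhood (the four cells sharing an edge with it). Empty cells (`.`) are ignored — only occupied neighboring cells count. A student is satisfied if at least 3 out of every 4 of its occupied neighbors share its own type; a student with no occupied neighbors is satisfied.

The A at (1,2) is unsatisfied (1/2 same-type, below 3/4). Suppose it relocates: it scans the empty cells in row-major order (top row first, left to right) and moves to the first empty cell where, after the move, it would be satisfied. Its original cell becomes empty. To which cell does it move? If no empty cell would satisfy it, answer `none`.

Vacating (1,2). Empty cells in order:
  (0,2): 1/1 same-type → satisfied — stop here.

(0,2)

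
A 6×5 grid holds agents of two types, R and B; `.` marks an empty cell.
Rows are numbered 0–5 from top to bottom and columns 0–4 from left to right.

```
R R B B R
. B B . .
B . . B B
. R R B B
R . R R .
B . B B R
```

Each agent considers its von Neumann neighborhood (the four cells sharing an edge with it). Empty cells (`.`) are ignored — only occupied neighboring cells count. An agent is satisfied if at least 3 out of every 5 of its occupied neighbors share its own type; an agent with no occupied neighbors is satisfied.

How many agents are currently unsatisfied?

11

(0,0)R 1/1 ✓
(0,1)R 1/3 ✗
(0,2)B 2/3 ✓
(0,3)B 1/2 ✗
(0,4)R 0/1 ✗
(1,1)B 1/2 ✗
(1,2)B 2/2 ✓
(2,0)B 0/0 ✓
(2,3)B 2/2 ✓
(2,4)B 2/2 ✓
(3,1)R 1/1 ✓
(3,2)R 2/3 ✓
(3,3)B 2/4 ✗
(3,4)B 2/2 ✓
(4,0)R 0/1 ✗
(4,2)R 2/3 ✓
(4,3)R 1/3 ✗
(5,0)B 0/1 ✗
(5,2)B 1/2 ✗
(5,3)B 1/3 ✗
(5,4)R 0/1 ✗
Unsatisfied: (0,1), (0,3), (0,4), (1,1), (3,3), (4,0), (4,3), (5,0), (5,2), (5,3), (5,4) — 11 in total.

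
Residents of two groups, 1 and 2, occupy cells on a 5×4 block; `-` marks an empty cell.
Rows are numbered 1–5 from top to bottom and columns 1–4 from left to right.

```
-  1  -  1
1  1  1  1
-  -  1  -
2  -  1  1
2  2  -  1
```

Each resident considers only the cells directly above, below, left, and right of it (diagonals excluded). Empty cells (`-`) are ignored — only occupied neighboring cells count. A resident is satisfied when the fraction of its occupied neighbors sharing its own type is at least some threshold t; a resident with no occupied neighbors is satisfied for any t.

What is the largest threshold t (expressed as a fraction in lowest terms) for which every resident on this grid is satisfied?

1/1

Row 1: (1,2)1 1/1 · (1,4)1 1/1
Row 2: (2,1)1 1/1 · (2,2)1 3/3 · (2,3)1 3/3 · (2,4)1 2/2
Row 3: (3,3)1 2/2
Row 4: (4,1)2 1/1 · (4,3)1 2/2 · (4,4)1 2/2
Row 5: (5,1)2 2/2 · (5,2)2 1/1 · (5,4)1 1/1
The smallest same-type fraction is 1/1 at (1,2), which reduces to 1/1. Any threshold above that leaves this resident unsatisfied.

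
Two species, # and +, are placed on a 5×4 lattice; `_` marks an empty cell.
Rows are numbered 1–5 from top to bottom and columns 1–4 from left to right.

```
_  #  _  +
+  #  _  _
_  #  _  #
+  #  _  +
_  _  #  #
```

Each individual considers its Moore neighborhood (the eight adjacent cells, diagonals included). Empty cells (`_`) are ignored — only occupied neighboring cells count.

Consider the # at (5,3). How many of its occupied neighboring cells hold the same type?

Occupied neighbors of (5,3): (4,2)=#, (4,4)=+, (5,4)=#.
Same type (#): 2 of 3.

2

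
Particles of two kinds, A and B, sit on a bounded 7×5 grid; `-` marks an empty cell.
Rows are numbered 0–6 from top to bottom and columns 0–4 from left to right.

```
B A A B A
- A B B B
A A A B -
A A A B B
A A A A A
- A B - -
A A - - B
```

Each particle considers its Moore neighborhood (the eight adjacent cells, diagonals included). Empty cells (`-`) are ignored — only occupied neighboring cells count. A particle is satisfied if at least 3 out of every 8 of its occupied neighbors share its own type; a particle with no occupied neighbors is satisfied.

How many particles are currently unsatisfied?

5

Row 0: (0,0)B 0/2 ✗ · (0,1)A 2/4 ✓ · (0,2)A 2/5 ✓ · (0,3)B 3/5 ✓ · (0,4)A 0/3 ✗
Row 1: (1,1)A 5/7 ✓ · (1,2)B 3/8 ✓ · (1,3)B 4/7 ✓ · (1,4)B 3/4 ✓
Row 2: (2,0)A 4/4 ✓ · (2,1)A 6/7 ✓ · (2,2)A 4/8 ✓ · (2,3)B 5/7 ✓
Row 3: (3,0)A 5/5 ✓ · (3,1)A 8/8 ✓ · (3,2)A 6/8 ✓ · (3,3)B 2/7 ✗ · (3,4)B 2/4 ✓
Row 4: (4,0)A 4/4 ✓ · (4,1)A 6/7 ✓ · (4,2)A 5/7 ✓ · (4,3)A 3/6 ✓ · (4,4)A 1/3 ✗
Row 5: (5,1)A 5/6 ✓ · (5,2)B 0/5 ✗
Row 6: (6,0)A 2/2 ✓ · (6,1)A 2/3 ✓ · (6,4)B 0/0 ✓
Unsatisfied: (0,0), (0,4), (3,3), (4,4), (5,2) — 5 in total.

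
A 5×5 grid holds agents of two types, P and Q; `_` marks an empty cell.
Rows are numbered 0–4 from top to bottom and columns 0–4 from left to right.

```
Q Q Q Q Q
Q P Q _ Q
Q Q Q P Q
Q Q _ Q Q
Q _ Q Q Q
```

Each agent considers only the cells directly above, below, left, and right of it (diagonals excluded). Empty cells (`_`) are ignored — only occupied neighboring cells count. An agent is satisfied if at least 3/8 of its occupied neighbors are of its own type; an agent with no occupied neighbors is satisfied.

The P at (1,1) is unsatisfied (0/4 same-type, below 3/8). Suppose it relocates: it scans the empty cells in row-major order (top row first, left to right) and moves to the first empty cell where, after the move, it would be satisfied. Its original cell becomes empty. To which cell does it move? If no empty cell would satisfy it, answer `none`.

none

Vacating (1,1). Empty cells in order:
  (1,3): 1/4 same-type → still unsatisfied.
  (3,2): 0/4 same-type → still unsatisfied.
  (4,1): 0/3 same-type → still unsatisfied.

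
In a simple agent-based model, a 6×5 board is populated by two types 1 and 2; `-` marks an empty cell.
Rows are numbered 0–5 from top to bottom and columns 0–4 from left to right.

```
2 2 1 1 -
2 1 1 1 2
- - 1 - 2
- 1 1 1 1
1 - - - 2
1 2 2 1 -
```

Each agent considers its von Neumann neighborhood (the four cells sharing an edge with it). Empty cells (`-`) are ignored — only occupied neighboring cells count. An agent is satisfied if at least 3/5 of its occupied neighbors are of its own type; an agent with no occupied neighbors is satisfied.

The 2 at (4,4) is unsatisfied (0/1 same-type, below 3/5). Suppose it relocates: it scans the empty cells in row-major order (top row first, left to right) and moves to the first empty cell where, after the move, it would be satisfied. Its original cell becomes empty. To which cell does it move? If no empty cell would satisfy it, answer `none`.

Vacating (4,4). Empty cells in order:
  (0,4): 1/2 same-type → still unsatisfied.
  (2,0): 1/1 same-type → satisfied — stop here.

(2,0)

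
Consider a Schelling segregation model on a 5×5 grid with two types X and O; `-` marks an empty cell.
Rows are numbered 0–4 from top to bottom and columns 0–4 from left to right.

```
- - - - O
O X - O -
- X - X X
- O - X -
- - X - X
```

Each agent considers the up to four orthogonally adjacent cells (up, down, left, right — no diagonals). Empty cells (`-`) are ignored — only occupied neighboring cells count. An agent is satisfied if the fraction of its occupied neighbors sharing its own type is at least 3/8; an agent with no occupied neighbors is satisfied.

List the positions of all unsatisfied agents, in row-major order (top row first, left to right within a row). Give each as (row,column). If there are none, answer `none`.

(1,0), (1,3), (3,1)

Row 0: (0,4)O 0/0 satisfied
Row 1: (1,0)O 0/1 not · (1,1)X 1/2 satisfied · (1,3)O 0/1 not
Row 2: (2,1)X 1/2 satisfied · (2,3)X 2/3 satisfied · (2,4)X 1/1 satisfied
Row 3: (3,1)O 0/1 not · (3,3)X 1/1 satisfied
Row 4: (4,2)X 0/0 satisfied · (4,4)X 0/0 satisfied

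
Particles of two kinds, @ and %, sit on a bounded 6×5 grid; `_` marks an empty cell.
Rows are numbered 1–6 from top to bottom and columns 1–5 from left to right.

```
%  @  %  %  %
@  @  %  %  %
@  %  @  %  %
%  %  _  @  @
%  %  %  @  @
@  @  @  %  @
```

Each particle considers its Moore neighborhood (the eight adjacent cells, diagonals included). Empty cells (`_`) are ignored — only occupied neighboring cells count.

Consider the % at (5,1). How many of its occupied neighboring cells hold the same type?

Occupied neighbors of (5,1): (4,1)=%, (4,2)=%, (5,2)=%, (6,1)=@, (6,2)=@.
Same type (%): 3 of 5.

3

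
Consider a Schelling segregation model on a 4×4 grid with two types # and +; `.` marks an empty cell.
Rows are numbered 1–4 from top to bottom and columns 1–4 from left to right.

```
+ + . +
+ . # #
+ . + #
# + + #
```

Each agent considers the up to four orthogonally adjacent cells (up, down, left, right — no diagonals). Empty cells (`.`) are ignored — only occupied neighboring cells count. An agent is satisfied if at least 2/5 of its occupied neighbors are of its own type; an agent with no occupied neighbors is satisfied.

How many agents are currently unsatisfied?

(1,1)+ 2/2 ok
(1,2)+ 1/1 ok
(1,4)+ 0/1 unhappy
(2,1)+ 2/2 ok
(2,3)# 1/2 ok
(2,4)# 2/3 ok
(3,1)+ 1/2 ok
(3,3)+ 1/3 unhappy
(3,4)# 2/3 ok
(4,1)# 0/2 unhappy
(4,2)+ 1/2 ok
(4,3)+ 2/3 ok
(4,4)# 1/2 ok
Unsatisfied: (1,4), (3,3), (4,1) — 3 in total.

3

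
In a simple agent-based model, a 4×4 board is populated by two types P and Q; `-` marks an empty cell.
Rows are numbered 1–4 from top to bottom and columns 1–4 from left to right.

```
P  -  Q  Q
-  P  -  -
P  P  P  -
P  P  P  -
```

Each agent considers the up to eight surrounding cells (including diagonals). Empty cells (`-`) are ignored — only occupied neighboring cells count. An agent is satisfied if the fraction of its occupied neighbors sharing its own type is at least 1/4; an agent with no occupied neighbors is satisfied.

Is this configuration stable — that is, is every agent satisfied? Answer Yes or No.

Row 1: (1,1)P 1/1 ok · (1,3)Q 1/2 ok · (1,4)Q 1/1 ok
Row 2: (2,2)P 4/5 ok
Row 3: (3,1)P 4/4 ok · (3,2)P 6/6 ok · (3,3)P 4/4 ok
Row 4: (4,1)P 3/3 ok · (4,2)P 5/5 ok · (4,3)P 3/3 ok
All meet the threshold, so the configuration is stable.

Yes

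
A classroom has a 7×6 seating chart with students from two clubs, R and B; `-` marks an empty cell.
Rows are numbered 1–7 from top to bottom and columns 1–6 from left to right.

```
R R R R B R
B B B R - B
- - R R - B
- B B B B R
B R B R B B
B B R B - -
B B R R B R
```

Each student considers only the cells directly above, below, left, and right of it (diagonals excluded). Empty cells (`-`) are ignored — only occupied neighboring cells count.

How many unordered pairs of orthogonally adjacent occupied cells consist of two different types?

Scan each occupied cell's neighbors to the right and below so each pair is counted once.
From row 1: 6 unlike of 10 pairs (running 6/10).
From row 2: 2 unlike of 6 pairs (running 8/16).
From row 3: 3 unlike of 4 pairs (running 11/20).
From row 4: 4 unlike of 9 pairs (running 15/29).
From row 5: 7 unlike of 9 pairs (running 22/38).
From row 6: 3 unlike of 7 pairs (running 25/45).
From row 7: 3 unlike of 5 pairs (running 28/50).
Total adjacent occupied pairs: 50; unlike-type pairs: 28.

28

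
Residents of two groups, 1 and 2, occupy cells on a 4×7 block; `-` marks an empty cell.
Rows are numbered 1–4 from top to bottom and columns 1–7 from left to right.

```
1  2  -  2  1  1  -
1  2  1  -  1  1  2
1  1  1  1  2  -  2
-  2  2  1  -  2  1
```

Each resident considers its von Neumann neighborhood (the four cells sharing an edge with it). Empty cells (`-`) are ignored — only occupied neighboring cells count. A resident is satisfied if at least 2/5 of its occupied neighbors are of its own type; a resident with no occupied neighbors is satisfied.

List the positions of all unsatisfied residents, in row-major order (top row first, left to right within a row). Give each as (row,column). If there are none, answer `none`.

Row 1: (1,1)1 1/2 satisfied · (1,2)2 1/2 satisfied · (1,4)2 0/1 not · (1,5)1 2/3 satisfied · (1,6)1 2/2 satisfied
Row 2: (2,1)1 2/3 satisfied · (2,2)2 1/4 not · (2,3)1 1/2 satisfied · (2,5)1 2/3 satisfied · (2,6)1 2/3 satisfied · (2,7)2 1/2 satisfied
Row 3: (3,1)1 2/2 satisfied · (3,2)1 2/4 satisfied · (3,3)1 3/4 satisfied · (3,4)1 2/3 satisfied · (3,5)2 0/2 not · (3,7)2 1/2 satisfied
Row 4: (4,2)2 1/2 satisfied · (4,3)2 1/3 not · (4,4)1 1/2 satisfied · (4,6)2 0/1 not · (4,7)1 0/2 not

(1,4), (2,2), (3,5), (4,3), (4,6), (4,7)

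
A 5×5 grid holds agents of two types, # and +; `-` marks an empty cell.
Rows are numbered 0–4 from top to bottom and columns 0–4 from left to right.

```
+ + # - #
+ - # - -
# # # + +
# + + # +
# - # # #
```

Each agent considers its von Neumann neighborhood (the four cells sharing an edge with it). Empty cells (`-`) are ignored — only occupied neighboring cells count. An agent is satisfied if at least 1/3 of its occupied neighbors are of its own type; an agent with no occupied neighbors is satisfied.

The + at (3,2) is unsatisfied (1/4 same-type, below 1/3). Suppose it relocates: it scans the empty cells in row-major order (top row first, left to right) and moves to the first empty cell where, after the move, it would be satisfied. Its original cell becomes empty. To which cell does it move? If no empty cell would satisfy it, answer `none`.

(1,1)

Vacating (3,2). Empty cells in order:
  (0,3): 0/2 same-type → still unsatisfied.
  (1,1): 2/4 same-type → satisfied — stop here.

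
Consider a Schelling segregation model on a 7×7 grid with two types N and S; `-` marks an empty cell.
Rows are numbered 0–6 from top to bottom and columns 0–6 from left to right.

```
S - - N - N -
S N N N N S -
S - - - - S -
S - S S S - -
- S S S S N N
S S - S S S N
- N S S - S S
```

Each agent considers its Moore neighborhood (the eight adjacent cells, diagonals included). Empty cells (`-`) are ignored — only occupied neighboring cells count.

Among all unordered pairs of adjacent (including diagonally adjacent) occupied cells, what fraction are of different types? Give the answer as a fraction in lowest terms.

17/67

Scan each occupied cell's neighbors to the right and below (and the two forward diagonals) so each pair is counted once.
Row 0: S(0,0)–S(1,0)= S(0,0)–N(1,1)≠ N(0,3)–N(1,3)= N(0,3)–N(1,4)= N(0,3)–N(1,2)= N(0,5)–S(1,5)≠ N(0,5)–N(1,4)=  → 2/7 unlike.
Row 1: S(1,0)–N(1,1)≠ S(1,0)–S(2,0)= N(1,1)–N(1,2)= N(1,1)–S(2,0)≠ N(1,2)–N(1,3)= N(1,3)–N(1,4)= N(1,4)–S(1,5)≠ N(1,4)–S(2,5)≠ S(1,5)–S(2,5)=  → 4/9 unlike.
Row 2: S(2,0)–S(3,0)= S(2,5)–S(3,4)=  → 0/2 unlike.
Row 3: S(3,0)–S(4,1)= S(3,2)–S(3,3)= S(3,2)–S(4,2)= S(3,2)–S(4,3)= S(3,2)–S(4,1)= S(3,3)–S(3,4)= S(3,3)–S(4,3)= S(3,3)–S(4,4)= S(3,3)–S(4,2)= S(3,4)–S(4,4)= S(3,4)–N(4,5)≠ S(3,4)–S(4,3)=  → 1/12 unlike.
Row 4: S(4,1)–S(4,2)= S(4,1)–S(5,1)= S(4,1)–S(5,0)= S(4,2)–S(4,3)= S(4,2)–S(5,3)= S(4,2)–S(5,1)= S(4,3)–S(4,4)= S(4,3)–S(5,3)= S(4,3)–S(5,4)= S(4,4)–N(4,5)≠ S(4,4)–S(5,4)= S(4,4)–S(5,5)= S(4,4)–S(5,3)= N(4,5)–N(4,6)= N(4,5)–S(5,5)≠ N(4,5)–N(5,6)= N(4,5)–S(5,4)≠ N(4,6)–N(5,6)= N(4,6)–S(5,5)≠  → 4/19 unlike.
Row 5: S(5,0)–S(5,1)= S(5,0)–N(6,1)≠ S(5,1)–N(6,1)≠ S(5,1)–S(6,2)= S(5,3)–S(5,4)= S(5,3)–S(6,3)= S(5,3)–S(6,2)= S(5,4)–S(5,5)= S(5,4)–S(6,5)= S(5,4)–S(6,3)= S(5,5)–N(5,6)≠ S(5,5)–S(6,5)= S(5,5)–S(6,6)= N(5,6)–S(6,6)≠ N(5,6)–S(6,5)≠  → 5/15 unlike.
Row 6: N(6,1)–S(6,2)≠ S(6,2)–S(6,3)= S(6,5)–S(6,6)=  → 1/3 unlike.
Total adjacent occupied pairs: 67; unlike-type pairs: 17.
17/67 is already in lowest terms.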